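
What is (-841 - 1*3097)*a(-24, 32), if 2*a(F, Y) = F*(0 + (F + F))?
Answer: -2268288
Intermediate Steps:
a(F, Y) = F² (a(F, Y) = (F*(0 + (F + F)))/2 = (F*(0 + 2*F))/2 = (F*(2*F))/2 = (2*F²)/2 = F²)
(-841 - 1*3097)*a(-24, 32) = (-841 - 1*3097)*(-24)² = (-841 - 3097)*576 = -3938*576 = -2268288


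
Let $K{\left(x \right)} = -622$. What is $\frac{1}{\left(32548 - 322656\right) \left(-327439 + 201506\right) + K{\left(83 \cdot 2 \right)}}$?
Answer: $\frac{1}{36534170142} \approx 2.7372 \cdot 10^{-11}$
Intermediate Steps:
$\frac{1}{\left(32548 - 322656\right) \left(-327439 + 201506\right) + K{\left(83 \cdot 2 \right)}} = \frac{1}{\left(32548 - 322656\right) \left(-327439 + 201506\right) - 622} = \frac{1}{\left(-290108\right) \left(-125933\right) - 622} = \frac{1}{36534170764 - 622} = \frac{1}{36534170142}$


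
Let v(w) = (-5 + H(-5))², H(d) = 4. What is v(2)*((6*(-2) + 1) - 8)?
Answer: -19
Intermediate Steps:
v(w) = 1 (v(w) = (-5 + 4)² = (-1)² = 1)
v(2)*((6*(-2) + 1) - 8) = 1*((6*(-2) + 1) - 8) = 1*((-12 + 1) - 8) = 1*(-11 - 8) = 1*(-19) = -19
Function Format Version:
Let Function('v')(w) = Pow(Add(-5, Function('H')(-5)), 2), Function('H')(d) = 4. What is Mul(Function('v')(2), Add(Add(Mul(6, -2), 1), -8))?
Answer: -19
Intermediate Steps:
Function('v')(w) = 1 (Function('v')(w) = Pow(Add(-5, 4), 2) = Pow(-1, 2) = 1)
Mul(Function('v')(2), Add(Add(Mul(6, -2), 1), -8)) = Mul(1, Add(Add(Mul(6, -2), 1), -8)) = Mul(1, Add(Add(-12, 1), -8)) = Mul(1, Add(-11, -8)) = Mul(1, -19) = -19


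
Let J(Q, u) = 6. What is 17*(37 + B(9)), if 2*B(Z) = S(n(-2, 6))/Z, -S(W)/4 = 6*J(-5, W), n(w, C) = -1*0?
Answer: 493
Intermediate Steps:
n(w, C) = 0
S(W) = -144 (S(W) = -24*6 = -4*36 = -144)
B(Z) = -72/Z (B(Z) = (-144/Z)/2 = -72/Z)
17*(37 + B(9)) = 17*(37 - 72/9) = 17*(37 - 72*⅑) = 17*(37 - 8) = 17*29 = 493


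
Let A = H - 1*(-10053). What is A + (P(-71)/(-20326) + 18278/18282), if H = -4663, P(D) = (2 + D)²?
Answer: 1001604055753/185799966 ≈ 5390.8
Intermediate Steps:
A = 5390 (A = -4663 - 1*(-10053) = -4663 + 10053 = 5390)
A + (P(-71)/(-20326) + 18278/18282) = 5390 + ((2 - 71)²/(-20326) + 18278/18282) = 5390 + ((-69)²*(-1/20326) + 18278*(1/18282)) = 5390 + (4761*(-1/20326) + 9139/9141) = 5390 + (-4761/20326 + 9139/9141) = 5390 + 142239013/185799966 = 1001604055753/185799966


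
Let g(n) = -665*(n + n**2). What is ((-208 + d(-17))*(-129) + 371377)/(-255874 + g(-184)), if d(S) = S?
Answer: -200201/11323877 ≈ -0.017680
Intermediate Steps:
g(n) = -665*n - 665*n**2
((-208 + d(-17))*(-129) + 371377)/(-255874 + g(-184)) = ((-208 - 17)*(-129) + 371377)/(-255874 - 665*(-184)*(1 - 184)) = (-225*(-129) + 371377)/(-255874 - 665*(-184)*(-183)) = (29025 + 371377)/(-255874 - 22391880) = 400402/(-22647754) = 400402*(-1/22647754) = -200201/11323877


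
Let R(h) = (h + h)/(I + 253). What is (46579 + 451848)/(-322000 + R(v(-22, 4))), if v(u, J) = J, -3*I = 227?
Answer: -66290791/42825994 ≈ -1.5479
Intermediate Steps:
I = -227/3 (I = -1/3*227 = -227/3 ≈ -75.667)
R(h) = 3*h/266 (R(h) = (h + h)/(-227/3 + 253) = (2*h)/(532/3) = (2*h)*(3/532) = 3*h/266)
(46579 + 451848)/(-322000 + R(v(-22, 4))) = (46579 + 451848)/(-322000 + (3/266)*4) = 498427/(-322000 + 6/133) = 498427/(-42825994/133) = 498427*(-133/42825994) = -66290791/42825994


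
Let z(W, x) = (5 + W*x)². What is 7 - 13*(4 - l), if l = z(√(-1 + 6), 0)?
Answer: 280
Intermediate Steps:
l = 25 (l = (5 + √(-1 + 6)*0)² = (5 + √5*0)² = (5 + 0)² = 5² = 25)
7 - 13*(4 - l) = 7 - 13*(4 - 1*25) = 7 - 13*(4 - 25) = 7 - 13*(-21) = 7 + 273 = 280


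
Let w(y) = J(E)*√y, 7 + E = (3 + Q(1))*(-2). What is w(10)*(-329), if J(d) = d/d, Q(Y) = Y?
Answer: -329*√10 ≈ -1040.4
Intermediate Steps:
E = -15 (E = -7 + (3 + 1)*(-2) = -7 + 4*(-2) = -7 - 8 = -15)
J(d) = 1
w(y) = √y (w(y) = 1*√y = √y)
w(10)*(-329) = √10*(-329) = -329*√10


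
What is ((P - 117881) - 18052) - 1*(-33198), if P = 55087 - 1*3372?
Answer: -51020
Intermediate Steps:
P = 51715 (P = 55087 - 3372 = 51715)
((P - 117881) - 18052) - 1*(-33198) = ((51715 - 117881) - 18052) - 1*(-33198) = (-66166 - 18052) + 33198 = -84218 + 33198 = -51020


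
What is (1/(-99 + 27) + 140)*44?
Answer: 110869/18 ≈ 6159.4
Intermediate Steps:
(1/(-99 + 27) + 140)*44 = (1/(-72) + 140)*44 = (-1/72 + 140)*44 = (10079/72)*44 = 110869/18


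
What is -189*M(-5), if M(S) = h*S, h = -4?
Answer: -3780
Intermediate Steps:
M(S) = -4*S
-189*M(-5) = -(-756)*(-5) = -189*20 = -3780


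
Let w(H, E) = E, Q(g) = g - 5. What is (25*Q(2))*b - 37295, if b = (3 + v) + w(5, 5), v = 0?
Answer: -37895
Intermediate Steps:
Q(g) = -5 + g
b = 8 (b = (3 + 0) + 5 = 3 + 5 = 8)
(25*Q(2))*b - 37295 = (25*(-5 + 2))*8 - 37295 = (25*(-3))*8 - 37295 = -75*8 - 37295 = -600 - 37295 = -37895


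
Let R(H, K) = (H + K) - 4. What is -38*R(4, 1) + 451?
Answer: 413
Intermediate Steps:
R(H, K) = -4 + H + K
-38*R(4, 1) + 451 = -38*(-4 + 4 + 1) + 451 = -38*1 + 451 = -38 + 451 = 413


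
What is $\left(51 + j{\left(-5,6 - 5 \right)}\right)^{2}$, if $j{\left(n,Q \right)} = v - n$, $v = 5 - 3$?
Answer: $3364$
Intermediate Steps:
$v = 2$
$j{\left(n,Q \right)} = 2 - n$
$\left(51 + j{\left(-5,6 - 5 \right)}\right)^{2} = \left(51 + \left(2 - -5\right)\right)^{2} = \left(51 + \left(2 + 5\right)\right)^{2} = \left(51 + 7\right)^{2} = 58^{2} = 3364$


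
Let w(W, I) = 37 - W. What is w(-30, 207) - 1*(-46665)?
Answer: 46732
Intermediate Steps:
w(-30, 207) - 1*(-46665) = (37 - 1*(-30)) - 1*(-46665) = (37 + 30) + 46665 = 67 + 46665 = 46732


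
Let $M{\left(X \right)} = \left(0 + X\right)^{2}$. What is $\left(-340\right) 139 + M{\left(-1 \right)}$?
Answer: $-47259$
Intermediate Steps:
$M{\left(X \right)} = X^{2}$
$\left(-340\right) 139 + M{\left(-1 \right)} = \left(-340\right) 139 + \left(-1\right)^{2} = -47260 + 1 = -47259$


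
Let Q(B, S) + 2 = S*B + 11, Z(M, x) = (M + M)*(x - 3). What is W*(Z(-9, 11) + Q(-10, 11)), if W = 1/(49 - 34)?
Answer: -49/3 ≈ -16.333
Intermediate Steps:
W = 1/15 ≈ 0.066667
Z(M, x) = 2*M*(-3 + x) (Z(M, x) = (2*M)*(-3 + x) = 2*M*(-3 + x))
Q(B, S) = 9 + B*S (Q(B, S) = -2 + (S*B + 11) = -2 + (B*S + 11) = -2 + (11 + B*S) = 9 + B*S)
W*(Z(-9, 11) + Q(-10, 11)) = (2*(-9)*(-3 + 11) + (9 - 10*11))/15 = (2*(-9)*8 + (9 - 110))/15 = (-144 - 101)/15 = (1/15)*(-245) = -49/3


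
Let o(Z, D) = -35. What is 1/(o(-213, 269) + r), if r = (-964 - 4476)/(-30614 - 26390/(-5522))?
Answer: -84512059/2942902225 ≈ -0.028717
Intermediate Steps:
r = 15019840/84512059 (r = -5440/(-30614 - 26390*(-1/5522)) = -5440/(-30614 + 13195/2761) = -5440/(-84512059/2761) = -5440*(-2761/84512059) = 15019840/84512059 ≈ 0.17772)
1/(o(-213, 269) + r) = 1/(-35 + 15019840/84512059) = 1/(-2942902225/84512059) = -84512059/2942902225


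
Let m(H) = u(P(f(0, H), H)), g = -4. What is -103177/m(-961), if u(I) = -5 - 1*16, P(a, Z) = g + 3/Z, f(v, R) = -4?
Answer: 103177/21 ≈ 4913.2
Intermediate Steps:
P(a, Z) = -4 + 3/Z
u(I) = -21 (u(I) = -5 - 16 = -21)
m(H) = -21
-103177/m(-961) = -103177/(-21) = -103177*(-1/21) = 103177/21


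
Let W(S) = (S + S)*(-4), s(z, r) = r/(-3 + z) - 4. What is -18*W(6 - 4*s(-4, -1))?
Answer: 21600/7 ≈ 3085.7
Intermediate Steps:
s(z, r) = -4 + r/(-3 + z) (s(z, r) = r/(-3 + z) - 4 = -4 + r/(-3 + z))
W(S) = -8*S (W(S) = (2*S)*(-4) = -8*S)
-18*W(6 - 4*s(-4, -1)) = -(-144)*(6 - 4*(12 - 1 - 4*(-4))/(-3 - 4)) = -(-144)*(6 - 4*(12 - 1 + 16)/(-7)) = -(-144)*(6 - (-4)*27/7) = -(-144)*(6 - 4*(-27/7)) = -(-144)*(6 + 108/7) = -(-144)*150/7 = -18*(-1200/7) = 21600/7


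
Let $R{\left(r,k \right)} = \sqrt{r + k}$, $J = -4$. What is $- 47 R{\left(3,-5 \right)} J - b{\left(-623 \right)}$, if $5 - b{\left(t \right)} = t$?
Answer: $-628 + 188 i \sqrt{2} \approx -628.0 + 265.87 i$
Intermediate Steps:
$R{\left(r,k \right)} = \sqrt{k + r}$
$b{\left(t \right)} = 5 - t$
$- 47 R{\left(3,-5 \right)} J - b{\left(-623 \right)} = - 47 \sqrt{-5 + 3} \left(-4\right) - \left(5 - -623\right) = - 47 \sqrt{-2} \left(-4\right) - \left(5 + 623\right) = - 47 i \sqrt{2} \left(-4\right) - 628 = 188 i \sqrt{2} - 628 = -628 + 188 i \sqrt{2}$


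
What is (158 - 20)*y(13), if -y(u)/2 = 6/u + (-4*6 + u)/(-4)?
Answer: -11523/13 ≈ -886.38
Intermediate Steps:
y(u) = -12 + u/2 - 12/u (y(u) = -2*(6/u + (-4*6 + u)/(-4)) = -2*(6/u + (-24 + u)*(-¼)) = -2*(6/u + (6 - u/4)) = -2*(6 + 6/u - u/4) = -12 + u/2 - 12/u)
(158 - 20)*y(13) = (158 - 20)*(-12 + (½)*13 - 12/13) = 138*(-12 + 13/2 - 12*1/13) = 138*(-12 + 13/2 - 12/13) = 138*(-167/26) = -11523/13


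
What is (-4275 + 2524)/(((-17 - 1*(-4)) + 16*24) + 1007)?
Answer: -1751/1378 ≈ -1.2707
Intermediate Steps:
(-4275 + 2524)/(((-17 - 1*(-4)) + 16*24) + 1007) = -1751/(((-17 + 4) + 384) + 1007) = -1751/((-13 + 384) + 1007) = -1751/(371 + 1007) = -1751/1378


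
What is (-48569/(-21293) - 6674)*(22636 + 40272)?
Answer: -8936767915004/21293 ≈ -4.1970e+8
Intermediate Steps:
(-48569/(-21293) - 6674)*(22636 + 40272) = (-48569*(-1/21293) - 6674)*62908 = (48569/21293 - 6674)*62908 = -142060913/21293*62908 = -8936767915004/21293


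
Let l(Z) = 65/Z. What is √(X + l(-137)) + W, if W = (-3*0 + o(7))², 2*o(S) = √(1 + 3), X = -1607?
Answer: 1 + 8*I*√471417/137 ≈ 1.0 + 40.093*I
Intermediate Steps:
o(S) = 1 (o(S) = √(1 + 3)/2 = √4/2 = (½)*2 = 1)
W = 1 (W = (-3*0 + 1)² = (0 + 1)² = 1² = 1)
√(X + l(-137)) + W = √(-1607 + 65/(-137)) + 1 = √(-1607 + 65*(-1/137)) + 1 = √(-1607 - 65/137) + 1 = √(-220224/137) + 1 = 8*I*√471417/137 + 1 = 1 + 8*I*√471417/137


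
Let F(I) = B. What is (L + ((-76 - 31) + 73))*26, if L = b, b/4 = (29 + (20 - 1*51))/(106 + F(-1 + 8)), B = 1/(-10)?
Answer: -938236/1059 ≈ -885.96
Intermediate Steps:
B = -1/10 ≈ -0.10000
F(I) = -1/10
b = -80/1059 (b = 4*((29 + (20 - 1*51))/(106 - 1/10)) = 4*((29 + (20 - 51))/(1059/10)) = 4*((29 - 31)*(10/1059)) = 4*(-2*10/1059) = 4*(-20/1059) = -80/1059 ≈ -0.075543)
L = -80/1059 ≈ -0.075543
(L + ((-76 - 31) + 73))*26 = (-80/1059 + ((-76 - 31) + 73))*26 = (-80/1059 + (-107 + 73))*26 = (-80/1059 - 34)*26 = -36086/1059*26 = -938236/1059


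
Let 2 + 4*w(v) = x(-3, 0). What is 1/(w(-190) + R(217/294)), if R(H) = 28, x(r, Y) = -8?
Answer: 2/51 ≈ 0.039216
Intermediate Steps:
w(v) = -5/2 (w(v) = -½ + (¼)*(-8) = -½ - 2 = -5/2)
1/(w(-190) + R(217/294)) = 1/(-5/2 + 28) = 1/(51/2) = 2/51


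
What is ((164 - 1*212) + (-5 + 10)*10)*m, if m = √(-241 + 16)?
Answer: 30*I ≈ 30.0*I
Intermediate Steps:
m = 15*I (m = √(-225) = 15*I ≈ 15.0*I)
((164 - 1*212) + (-5 + 10)*10)*m = ((164 - 1*212) + (-5 + 10)*10)*(15*I) = ((164 - 212) + 5*10)*(15*I) = (-48 + 50)*(15*I) = 2*(15*I) = 30*I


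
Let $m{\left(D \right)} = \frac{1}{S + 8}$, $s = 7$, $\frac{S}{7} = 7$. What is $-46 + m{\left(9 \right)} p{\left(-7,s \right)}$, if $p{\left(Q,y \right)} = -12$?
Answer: $- \frac{878}{19} \approx -46.211$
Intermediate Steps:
$S = 49$ ($S = 7 \cdot 7 = 49$)
$m{\left(D \right)} = \frac{1}{57}$ ($m{\left(D \right)} = \frac{1}{49 + 8} = \frac{1}{57}$)
$-46 + m{\left(9 \right)} p{\left(-7,s \right)} = -46 + \frac{1}{57} \left(-12\right) = -46 - \frac{4}{19} = - \frac{878}{19}$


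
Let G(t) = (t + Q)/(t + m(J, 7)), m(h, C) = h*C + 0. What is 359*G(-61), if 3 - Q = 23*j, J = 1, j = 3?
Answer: 45593/54 ≈ 844.31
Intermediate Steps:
Q = -66 (Q = 3 - 23*3 = 3 - 1*69 = 3 - 69 = -66)
m(h, C) = C*h (m(h, C) = C*h + 0 = C*h)
G(t) = (-66 + t)/(7 + t) (G(t) = (t - 66)/(t + 7*1) = (-66 + t)/(t + 7) = (-66 + t)/(7 + t))
359*G(-61) = 359*((-66 - 61)/(7 - 61)) = 359*(-127/(-54)) = 359*(-1/54*(-127)) = 359*(127/54) = 45593/54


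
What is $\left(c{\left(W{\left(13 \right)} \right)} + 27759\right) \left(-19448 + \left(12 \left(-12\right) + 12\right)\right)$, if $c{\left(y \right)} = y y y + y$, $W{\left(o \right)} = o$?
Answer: $-586793020$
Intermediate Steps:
$c{\left(y \right)} = y + y^{3}$ ($c{\left(y \right)} = y^{2} y + y = y^{3} + y = y + y^{3}$)
$\left(c{\left(W{\left(13 \right)} \right)} + 27759\right) \left(-19448 + \left(12 \left(-12\right) + 12\right)\right) = \left(\left(13 + 13^{3}\right) + 27759\right) \left(-19448 + \left(12 \left(-12\right) + 12\right)\right) = \left(\left(13 + 2197\right) + 27759\right) \left(-19448 + \left(-144 + 12\right)\right) = \left(2210 + 27759\right) \left(-19448 - 132\right) = 29969 \left(-19580\right) = -586793020$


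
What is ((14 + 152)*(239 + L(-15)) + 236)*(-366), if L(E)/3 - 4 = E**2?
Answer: -56346432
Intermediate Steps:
L(E) = 12 + 3*E**2
((14 + 152)*(239 + L(-15)) + 236)*(-366) = ((14 + 152)*(239 + (12 + 3*(-15)**2)) + 236)*(-366) = (166*(239 + (12 + 3*225)) + 236)*(-366) = (166*(239 + (12 + 675)) + 236)*(-366) = (166*(239 + 687) + 236)*(-366) = (166*926 + 236)*(-366) = (153716 + 236)*(-366) = 153952*(-366) = -56346432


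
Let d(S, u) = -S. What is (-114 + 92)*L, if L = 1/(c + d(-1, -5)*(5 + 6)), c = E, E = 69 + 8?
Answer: -1/4 ≈ -0.25000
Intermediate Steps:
E = 77
c = 77
L = 1/88 (L = 1/(77 + (-1*(-1))*(5 + 6)) = 1/(77 + 1*11) = 1/(77 + 11) = 1/88 ≈ 0.011364)
(-114 + 92)*L = (-114 + 92)*(1/88) = -22*1/88 = -1/4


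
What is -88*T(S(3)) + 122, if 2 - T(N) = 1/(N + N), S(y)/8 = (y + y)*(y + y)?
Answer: -3877/72 ≈ -53.847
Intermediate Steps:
S(y) = 32*y**2 (S(y) = 8*((y + y)*(y + y)) = 8*((2*y)*(2*y)) = 8*(4*y**2) = 32*y**2)
T(N) = 2 - 1/(2*N) (T(N) = 2 - 1/(N + N) = 2 - 1/(2*N))
-88*T(S(3)) + 122 = -88*(2 - 1/(2*(32*3**2))) + 122 = -88*(2 - 1/(2*(32*9))) + 122 = -88*(2 - 1/2/288) + 122 = -88*(2 - 1/2*1/288) + 122 = -88*(2 - 1/576) + 122 = -88*1151/576 + 122 = -12661/72 + 122 = -3877/72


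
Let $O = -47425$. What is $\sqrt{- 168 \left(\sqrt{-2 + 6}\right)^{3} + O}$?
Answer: $i \sqrt{48769} \approx 220.84 i$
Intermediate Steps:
$\sqrt{- 168 \left(\sqrt{-2 + 6}\right)^{3} + O} = \sqrt{- 168 \left(\sqrt{-2 + 6}\right)^{3} - 47425} = \sqrt{- 168 \left(\sqrt{4}\right)^{3} - 47425} = \sqrt{- 168 \cdot 2^{3} - 47425} = \sqrt{\left(-168\right) 8 - 47425} = \sqrt{-1344 - 47425} = \sqrt{-48769} = i \sqrt{48769}$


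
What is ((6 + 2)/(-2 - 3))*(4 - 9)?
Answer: 8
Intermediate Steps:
((6 + 2)/(-2 - 3))*(4 - 9) = (8/(-5))*(-5) = (8*(-1/5))*(-5) = -8/5*(-5) = 8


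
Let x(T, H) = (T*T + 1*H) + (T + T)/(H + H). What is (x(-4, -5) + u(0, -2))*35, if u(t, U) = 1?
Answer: 448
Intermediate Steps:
x(T, H) = H + T² + T/H (x(T, H) = (T² + H) + (2*T)/((2*H)) = (H + T²) + (2*T)*(1/(2*H)) = (H + T²) + T/H = H + T² + T/H)
(x(-4, -5) + u(0, -2))*35 = ((-5 + (-4)² - 4/(-5)) + 1)*35 = ((-5 + 16 - 4*(-⅕)) + 1)*35 = ((-5 + 16 + ⅘) + 1)*35 = (59/5 + 1)*35 = (64/5)*35 = 448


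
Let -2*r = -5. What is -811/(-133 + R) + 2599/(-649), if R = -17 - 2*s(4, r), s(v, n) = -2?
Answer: 146885/94754 ≈ 1.5502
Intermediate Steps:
r = 5/2 (r = -½*(-5) = 5/2 ≈ 2.5000)
R = -13 (R = -17 - 2*(-2) = -17 + 4 = -13)
-811/(-133 + R) + 2599/(-649) = -811/(-133 - 13) + 2599/(-649) = -811/(-146) + 2599*(-1/649) = -811*(-1/146) - 2599/649 = 811/146 - 2599/649 = 146885/94754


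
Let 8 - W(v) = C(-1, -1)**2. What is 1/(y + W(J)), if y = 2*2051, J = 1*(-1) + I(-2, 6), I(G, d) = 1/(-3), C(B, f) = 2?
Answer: 1/4106 ≈ 0.00024355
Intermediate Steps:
I(G, d) = -1/3
J = -4/3 (J = 1*(-1) - 1/3 = -1 - 1/3 = -4/3 ≈ -1.3333)
y = 4102
W(v) = 4 (W(v) = 8 - 1*2**2 = 8 - 1*4 = 8 - 4 = 4)
1/(y + W(J)) = 1/(4102 + 4) = 1/4106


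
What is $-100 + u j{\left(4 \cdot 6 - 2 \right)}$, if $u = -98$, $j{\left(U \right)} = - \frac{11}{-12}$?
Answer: $- \frac{1139}{6} \approx -189.83$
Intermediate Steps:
$j{\left(U \right)} = \frac{11}{12}$ ($j{\left(U \right)} = \left(-11\right) \left(- \frac{1}{12}\right) = \frac{11}{12}$)
$-100 + u j{\left(4 \cdot 6 - 2 \right)} = -100 - \frac{539}{6} = - \frac{1139}{6}$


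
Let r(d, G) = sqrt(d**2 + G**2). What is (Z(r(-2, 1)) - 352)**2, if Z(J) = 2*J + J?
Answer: 123949 - 2112*sqrt(5) ≈ 1.1923e+5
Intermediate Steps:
r(d, G) = sqrt(G**2 + d**2)
Z(J) = 3*J
(Z(r(-2, 1)) - 352)**2 = (3*sqrt(1**2 + (-2)**2) - 352)**2 = (3*sqrt(1 + 4) - 352)**2 = (3*sqrt(5) - 352)**2 = (-352 + 3*sqrt(5))**2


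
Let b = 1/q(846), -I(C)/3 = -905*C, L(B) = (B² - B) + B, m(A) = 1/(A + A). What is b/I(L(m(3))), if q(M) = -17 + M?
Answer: 12/750245 ≈ 1.5995e-5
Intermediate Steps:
m(A) = 1/(2*A)
L(B) = B²
I(C) = 2715*C (I(C) = -(-2715)*C = 2715*C)
b = 1/829 (b = 1/(-17 + 846) = 1/829 ≈ 0.0012063)
b/I(L(m(3))) = 1/(829*((2715*((½)/3)²))) = 1/(829*((2715*((½)*(⅓))²))) = 1/(829*((2715*(⅙)²))) = 1/(829*((2715*(1/36)))) = 1/(829*(905/12)) = (1/829)*(12/905) = 12/750245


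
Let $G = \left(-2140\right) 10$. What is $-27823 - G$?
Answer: $-6423$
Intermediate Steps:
$G = -21400$
$-27823 - G = -27823 - -21400 = -27823 + 21400 = -6423$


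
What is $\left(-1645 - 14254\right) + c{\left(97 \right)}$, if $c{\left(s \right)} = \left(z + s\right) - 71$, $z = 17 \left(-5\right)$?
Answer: $-15958$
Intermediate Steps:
$z = -85$
$c{\left(s \right)} = -156 + s$ ($c{\left(s \right)} = \left(-85 + s\right) - 71 = -156 + s$)
$\left(-1645 - 14254\right) + c{\left(97 \right)} = \left(-1645 - 14254\right) + \left(-156 + 97\right) = -15899 - 59 = -15958$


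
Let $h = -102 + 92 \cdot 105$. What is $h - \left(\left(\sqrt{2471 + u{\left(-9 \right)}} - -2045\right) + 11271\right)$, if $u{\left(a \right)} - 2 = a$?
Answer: $-3758 - 4 \sqrt{154} \approx -3807.6$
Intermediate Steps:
$h = 9558$ ($h = -102 + 9660 = 9558$)
$u{\left(a \right)} = 2 + a$
$h - \left(\left(\sqrt{2471 + u{\left(-9 \right)}} - -2045\right) + 11271\right) = 9558 - \left(\left(\sqrt{2471 + \left(2 - 9\right)} - -2045\right) + 11271\right) = 9558 - \left(\left(\sqrt{2471 - 7} + \left(-34 + 2079\right)\right) + 11271\right) = 9558 - \left(\left(\sqrt{2464} + 2045\right) + 11271\right) = 9558 - \left(\left(4 \sqrt{154} + 2045\right) + 11271\right) = 9558 - \left(\left(2045 + 4 \sqrt{154}\right) + 11271\right) = 9558 - \left(13316 + 4 \sqrt{154}\right) = -3758 - 4 \sqrt{154}$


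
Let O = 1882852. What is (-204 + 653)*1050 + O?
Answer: 2354302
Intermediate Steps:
(-204 + 653)*1050 + O = (-204 + 653)*1050 + 1882852 = 449*1050 + 1882852 = 471450 + 1882852 = 2354302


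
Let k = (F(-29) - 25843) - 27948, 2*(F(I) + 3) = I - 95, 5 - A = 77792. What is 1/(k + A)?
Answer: -1/131643 ≈ -7.5963e-6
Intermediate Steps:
A = -77787 (A = 5 - 1*77792 = 5 - 77792 = -77787)
F(I) = -101/2 + I/2 (F(I) = -3 + (I - 95)/2 = -3 + (-95 + I)/2 = -3 + (-95/2 + I/2) = -101/2 + I/2)
k = -53856 (k = ((-101/2 + (½)*(-29)) - 25843) - 27948 = ((-101/2 - 29/2) - 25843) - 27948 = (-65 - 25843) - 27948 = -25908 - 27948 = -53856)
1/(k + A) = 1/(-53856 - 77787) = 1/(-131643) = -1/131643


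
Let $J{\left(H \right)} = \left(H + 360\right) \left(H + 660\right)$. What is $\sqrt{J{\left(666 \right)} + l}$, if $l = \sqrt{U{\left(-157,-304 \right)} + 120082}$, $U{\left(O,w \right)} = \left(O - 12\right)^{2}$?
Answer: $\sqrt{1360476 + \sqrt{148643}} \approx 1166.6$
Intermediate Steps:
$U{\left(O,w \right)} = \left(-12 + O\right)^{2}$ ($U{\left(O,w \right)} = \left(O - 12\right)^{2} = \left(-12 + O\right)^{2}$)
$J{\left(H \right)} = \left(360 + H\right) \left(660 + H\right)$
$l = \sqrt{148643}$ ($l = \sqrt{\left(-12 - 157\right)^{2} + 120082} = \sqrt{\left(-169\right)^{2} + 120082} = \sqrt{28561 + 120082} = \sqrt{148643} \approx 385.54$)
$\sqrt{J{\left(666 \right)} + l} = \sqrt{\left(237600 + 666^{2} + 1020 \cdot 666\right) + \sqrt{148643}} = \sqrt{\left(237600 + 443556 + 679320\right) + \sqrt{148643}} = \sqrt{1360476 + \sqrt{148643}}$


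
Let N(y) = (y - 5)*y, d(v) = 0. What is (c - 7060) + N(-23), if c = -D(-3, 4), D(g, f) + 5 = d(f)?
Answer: -6411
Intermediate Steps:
D(g, f) = -5 (D(g, f) = -5 + 0 = -5)
N(y) = y*(-5 + y) (N(y) = (-5 + y)*y = y*(-5 + y))
c = 5 (c = -1*(-5) = 5)
(c - 7060) + N(-23) = (5 - 7060) - 23*(-5 - 23) = -7055 - 23*(-28) = -7055 + 644 = -6411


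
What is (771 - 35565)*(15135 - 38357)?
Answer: 807986268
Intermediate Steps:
(771 - 35565)*(15135 - 38357) = -34794*(-23222) = 807986268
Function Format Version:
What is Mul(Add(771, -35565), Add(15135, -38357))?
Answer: 807986268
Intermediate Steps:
Mul(Add(771, -35565), Add(15135, -38357)) = Mul(-34794, -23222) = 807986268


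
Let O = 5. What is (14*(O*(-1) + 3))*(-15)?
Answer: 420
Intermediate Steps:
(14*(O*(-1) + 3))*(-15) = (14*(5*(-1) + 3))*(-15) = (14*(-5 + 3))*(-15) = (14*(-2))*(-15) = -28*(-15) = 420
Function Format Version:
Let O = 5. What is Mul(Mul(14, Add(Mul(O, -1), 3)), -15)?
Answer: 420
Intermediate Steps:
Mul(Mul(14, Add(Mul(O, -1), 3)), -15) = Mul(Mul(14, Add(Mul(5, -1), 3)), -15) = Mul(Mul(14, Add(-5, 3)), -15) = Mul(Mul(14, -2), -15) = Mul(-28, -15) = 420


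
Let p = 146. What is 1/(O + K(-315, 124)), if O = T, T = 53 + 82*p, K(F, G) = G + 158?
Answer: 1/12307 ≈ 8.1255e-5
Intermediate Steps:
K(F, G) = 158 + G
T = 12025 (T = 53 + 82*146 = 53 + 11972 = 12025)
O = 12025
1/(O + K(-315, 124)) = 1/(12025 + (158 + 124)) = 1/(12025 + 282) = 1/12307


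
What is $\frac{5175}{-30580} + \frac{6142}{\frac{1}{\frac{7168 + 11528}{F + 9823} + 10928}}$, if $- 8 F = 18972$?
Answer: $\frac{6119153904200867}{91146748} \approx 6.7135 \cdot 10^{7}$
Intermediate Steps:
$F = - \frac{4743}{2}$ ($F = \left(- \frac{1}{8}\right) 18972 = - \frac{4743}{2} \approx -2371.5$)
$\frac{5175}{-30580} + \frac{6142}{\frac{1}{\frac{7168 + 11528}{F + 9823} + 10928}} = \frac{5175}{-30580} + \frac{6142}{\frac{1}{\frac{7168 + 11528}{- \frac{4743}{2} + 9823} + 10928}} = 5175 \left(- \frac{1}{30580}\right) + \frac{6142}{\frac{1}{\frac{18696}{\frac{14903}{2}} + 10928}} = - \frac{1035}{6116} + \frac{6142}{\frac{1}{18696 \cdot \frac{2}{14903} + 10928}} = - \frac{1035}{6116} + \frac{6142}{\frac{1}{\frac{37392}{14903} + 10928}} = - \frac{1035}{6116} + \frac{6142}{\frac{1}{\frac{162897376}{14903}}} = - \frac{1035}{6116} + \frac{6142}{\frac{14903}{162897376}} = - \frac{1035}{6116} + 6142 \cdot \frac{162897376}{14903} = - \frac{1035}{6116} + \frac{1000515683392}{14903} = \frac{6119153904200867}{91146748}$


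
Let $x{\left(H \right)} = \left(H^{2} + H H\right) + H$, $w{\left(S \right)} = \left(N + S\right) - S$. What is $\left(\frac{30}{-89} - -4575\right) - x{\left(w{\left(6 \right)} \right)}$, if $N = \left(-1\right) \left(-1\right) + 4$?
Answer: $\frac{402250}{89} \approx 4519.7$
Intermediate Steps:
$N = 5$ ($N = 1 + 4 = 5$)
$w{\left(S \right)} = 5$ ($w{\left(S \right)} = \left(5 + S\right) - S = 5$)
$x{\left(H \right)} = H + 2 H^{2}$ ($x{\left(H \right)} = \left(H^{2} + H^{2}\right) + H = 2 H^{2} + H = H + 2 H^{2}$)
$\left(\frac{30}{-89} - -4575\right) - x{\left(w{\left(6 \right)} \right)} = \left(\frac{30}{-89} - -4575\right) - 5 \left(1 + 2 \cdot 5\right) = \left(30 \left(- \frac{1}{89}\right) + 4575\right) - 5 \left(1 + 10\right) = \left(- \frac{30}{89} + 4575\right) - 5 \cdot 11 = \frac{407145}{89} - 55 = \frac{402250}{89}$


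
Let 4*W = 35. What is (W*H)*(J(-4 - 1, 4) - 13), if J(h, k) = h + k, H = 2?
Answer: -245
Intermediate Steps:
W = 35/4 (W = (¼)*35 = 35/4 ≈ 8.7500)
(W*H)*(J(-4 - 1, 4) - 13) = ((35/4)*2)*(((-4 - 1) + 4) - 13) = 35*((-5 + 4) - 13)/2 = 35*(-1 - 13)/2 = (35/2)*(-14) = -245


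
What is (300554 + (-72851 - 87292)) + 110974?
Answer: 251385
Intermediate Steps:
(300554 + (-72851 - 87292)) + 110974 = (300554 - 160143) + 110974 = 140411 + 110974 = 251385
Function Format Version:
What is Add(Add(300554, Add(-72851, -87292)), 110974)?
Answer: 251385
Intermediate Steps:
Add(Add(300554, Add(-72851, -87292)), 110974) = Add(Add(300554, -160143), 110974) = Add(140411, 110974) = 251385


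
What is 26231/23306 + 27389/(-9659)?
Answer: -384962805/225112654 ≈ -1.7101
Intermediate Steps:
26231/23306 + 27389/(-9659) = 26231*(1/23306) + 27389*(-1/9659) = 26231/23306 - 27389/9659 = -384962805/225112654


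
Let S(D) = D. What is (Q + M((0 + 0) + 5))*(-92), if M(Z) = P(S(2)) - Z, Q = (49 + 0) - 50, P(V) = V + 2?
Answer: 184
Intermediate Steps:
P(V) = 2 + V
Q = -1 (Q = 49 - 50 = -1)
M(Z) = 4 - Z (M(Z) = (2 + 2) - Z = 4 - Z)
(Q + M((0 + 0) + 5))*(-92) = (-1 + (4 - ((0 + 0) + 5)))*(-92) = (-1 + (4 - (0 + 5)))*(-92) = (-1 + (4 - 1*5))*(-92) = (-1 + (4 - 5))*(-92) = (-1 - 1)*(-92) = -2*(-92) = 184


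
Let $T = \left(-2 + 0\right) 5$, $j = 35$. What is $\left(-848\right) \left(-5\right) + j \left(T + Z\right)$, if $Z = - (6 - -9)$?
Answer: $3365$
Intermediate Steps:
$T = -10$ ($T = \left(-2\right) 5 = -10$)
$Z = -15$ ($Z = - (6 + 9) = \left(-1\right) 15 = -15$)
$\left(-848\right) \left(-5\right) + j \left(T + Z\right) = \left(-848\right) \left(-5\right) + 35 \left(-10 - 15\right) = 4240 + 35 \left(-25\right) = 4240 - 875 = 3365$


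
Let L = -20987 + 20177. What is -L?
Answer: 810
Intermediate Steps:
L = -810
-L = -1*(-810) = 810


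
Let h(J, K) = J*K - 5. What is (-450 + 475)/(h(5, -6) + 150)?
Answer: 5/23 ≈ 0.21739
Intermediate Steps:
h(J, K) = -5 + J*K
(-450 + 475)/(h(5, -6) + 150) = (-450 + 475)/((-5 + 5*(-6)) + 150) = 25/((-5 - 30) + 150) = 25/(-35 + 150) = 25/115 = 25*(1/115) = 5/23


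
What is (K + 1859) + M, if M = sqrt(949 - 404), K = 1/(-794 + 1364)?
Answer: 1059631/570 + sqrt(545) ≈ 1882.3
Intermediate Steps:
K = 1/570 ≈ 0.0017544
M = sqrt(545) ≈ 23.345
(K + 1859) + M = (1/570 + 1859) + sqrt(545) = 1059631/570 + sqrt(545)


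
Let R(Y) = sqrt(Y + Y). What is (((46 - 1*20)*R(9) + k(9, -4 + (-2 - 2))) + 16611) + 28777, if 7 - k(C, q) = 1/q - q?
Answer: 363097/8 + 78*sqrt(2) ≈ 45497.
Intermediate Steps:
R(Y) = sqrt(2)*sqrt(Y) (R(Y) = sqrt(2*Y) = sqrt(2)*sqrt(Y))
k(C, q) = 7 + q - 1/q (k(C, q) = 7 - (1/q - q) = 7 + (q - 1/q) = 7 + q - 1/q)
(((46 - 1*20)*R(9) + k(9, -4 + (-2 - 2))) + 16611) + 28777 = (((46 - 1*20)*(sqrt(2)*sqrt(9)) + (7 + (-4 + (-2 - 2)) - 1/(-4 + (-2 - 2)))) + 16611) + 28777 = (((46 - 20)*(sqrt(2)*3) + (7 + (-4 - 4) - 1/(-4 - 4))) + 16611) + 28777 = ((26*(3*sqrt(2)) + (7 - 8 - 1/(-8))) + 16611) + 28777 = ((78*sqrt(2) + (7 - 8 - 1*(-1/8))) + 16611) + 28777 = ((78*sqrt(2) + (7 - 8 + 1/8)) + 16611) + 28777 = ((78*sqrt(2) - 7/8) + 16611) + 28777 = ((-7/8 + 78*sqrt(2)) + 16611) + 28777 = (132881/8 + 78*sqrt(2)) + 28777 = 363097/8 + 78*sqrt(2)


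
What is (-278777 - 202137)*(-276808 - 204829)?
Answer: 231625976218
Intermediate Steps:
(-278777 - 202137)*(-276808 - 204829) = -480914*(-481637) = 231625976218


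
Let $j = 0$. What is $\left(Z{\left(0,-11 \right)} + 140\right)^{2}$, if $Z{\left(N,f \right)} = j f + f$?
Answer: $16641$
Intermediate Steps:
$Z{\left(N,f \right)} = f$ ($Z{\left(N,f \right)} = 0 f + f = 0 + f = f$)
$\left(Z{\left(0,-11 \right)} + 140\right)^{2} = \left(-11 + 140\right)^{2} = 129^{2} = 16641$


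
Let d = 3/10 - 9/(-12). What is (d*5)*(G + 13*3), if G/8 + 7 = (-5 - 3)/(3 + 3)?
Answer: -581/4 ≈ -145.25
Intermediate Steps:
G = -200/3 (G = -56 + 8*((-5 - 3)/(3 + 3)) = -56 + 8*(-8/6) = -56 + 8*(-8*1/6) = -56 + 8*(-4/3) = -56 - 32/3 = -200/3 ≈ -66.667)
d = 21/20 (d = 3*(1/10) - 9*(-1/12) = 3/10 + 3/4 = 21/20 ≈ 1.0500)
(d*5)*(G + 13*3) = ((21/20)*5)*(-200/3 + 13*3) = 21*(-200/3 + 39)/4 = (21/4)*(-83/3) = -581/4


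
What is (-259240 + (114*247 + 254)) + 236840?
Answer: 6012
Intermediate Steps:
(-259240 + (114*247 + 254)) + 236840 = (-259240 + (28158 + 254)) + 236840 = (-259240 + 28412) + 236840 = -230828 + 236840 = 6012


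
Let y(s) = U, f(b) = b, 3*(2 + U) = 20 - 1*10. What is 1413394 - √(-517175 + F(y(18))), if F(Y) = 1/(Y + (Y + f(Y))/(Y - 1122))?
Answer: 1413394 - I*√5824797028646/3356 ≈ 1.4134e+6 - 719.15*I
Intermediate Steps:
U = 4/3 (U = -2 + (20 - 1*10)/3 = -2 + (20 - 10)/3 = -2 + (⅓)*10 = -2 + 10/3 = 4/3 ≈ 1.3333)
y(s) = 4/3
F(Y) = 1/(Y + 2*Y/(-1122 + Y)) (F(Y) = 1/(Y + (Y + Y)/(Y - 1122)) = 1/(Y + (2*Y)/(-1122 + Y)) = 1/(Y + 2*Y/(-1122 + Y)))
1413394 - √(-517175 + F(y(18))) = 1413394 - √(-517175 + (-1122 + 4/3)/((4/3)*(-1120 + 4/3))) = 1413394 - √(-517175 + (¾)*(-3362/3)/(-3356/3)) = 1413394 - √(-517175 + (¾)*(-3/3356)*(-3362/3)) = 1413394 - √(-517175 + 5043/6712) = 1413394 - √(-3471273557/6712) = 1413394 - I*√5824797028646/3356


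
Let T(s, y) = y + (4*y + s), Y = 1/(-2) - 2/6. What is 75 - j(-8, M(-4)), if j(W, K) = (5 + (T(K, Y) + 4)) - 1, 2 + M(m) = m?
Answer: 463/6 ≈ 77.167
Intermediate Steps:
Y = -5/6 (Y = 1*(-1/2) - 2*1/6 = -1/2 - 1/3 = -5/6 ≈ -0.83333)
M(m) = -2 + m
T(s, y) = s + 5*y (T(s, y) = y + (s + 4*y) = s + 5*y)
j(W, K) = 23/6 + K (j(W, K) = (5 + ((K + 5*(-5/6)) + 4)) - 1 = (5 + ((K - 25/6) + 4)) - 1 = (5 + ((-25/6 + K) + 4)) - 1 = (5 + (-1/6 + K)) - 1 = (29/6 + K) - 1 = 23/6 + K)
75 - j(-8, M(-4)) = 75 - (23/6 + (-2 - 4)) = 75 - (23/6 - 6) = 75 - 1*(-13/6) = 75 + 13/6 = 463/6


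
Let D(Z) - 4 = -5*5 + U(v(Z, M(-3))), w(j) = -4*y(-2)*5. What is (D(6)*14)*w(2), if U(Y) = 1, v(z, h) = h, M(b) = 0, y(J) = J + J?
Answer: -22400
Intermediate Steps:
y(J) = 2*J
w(j) = 80 (w(j) = -8*(-2)*5 = -4*(-4)*5 = 16*5 = 80)
D(Z) = -20 (D(Z) = 4 + (-5*5 + 1) = 4 + (-25 + 1) = 4 - 24 = -20)
(D(6)*14)*w(2) = -20*14*80 = -280*80 = -22400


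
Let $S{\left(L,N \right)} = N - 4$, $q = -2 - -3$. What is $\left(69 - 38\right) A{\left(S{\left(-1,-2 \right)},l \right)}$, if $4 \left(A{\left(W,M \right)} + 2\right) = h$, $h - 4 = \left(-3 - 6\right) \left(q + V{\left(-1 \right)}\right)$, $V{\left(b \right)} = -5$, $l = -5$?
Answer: $248$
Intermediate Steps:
$q = 1$ ($q = -2 + 3 = 1$)
$S{\left(L,N \right)} = -4 + N$
$h = 40$ ($h = 4 + \left(-3 - 6\right) \left(1 - 5\right) = 4 - -36 = 4 + 36 = 40$)
$A{\left(W,M \right)} = 8$ ($A{\left(W,M \right)} = -2 + \frac{1}{4} \cdot 40 = -2 + 10 = 8$)
$\left(69 - 38\right) A{\left(S{\left(-1,-2 \right)},l \right)} = \left(69 - 38\right) 8 = 31 \cdot 8 = 248$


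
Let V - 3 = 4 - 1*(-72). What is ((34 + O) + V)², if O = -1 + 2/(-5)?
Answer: 311364/25 ≈ 12455.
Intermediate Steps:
O = -7/5 (O = -1 - ⅕*2 = -1 - ⅖ = -7/5 ≈ -1.4000)
V = 79 (V = 3 + (4 - 1*(-72)) = 3 + (4 + 72) = 3 + 76 = 79)
((34 + O) + V)² = ((34 - 7/5) + 79)² = (163/5 + 79)² = (558/5)² = 311364/25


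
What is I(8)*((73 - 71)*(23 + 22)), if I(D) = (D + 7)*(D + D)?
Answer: 21600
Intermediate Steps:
I(D) = 2*D*(7 + D) (I(D) = (7 + D)*(2*D) = 2*D*(7 + D))
I(8)*((73 - 71)*(23 + 22)) = (2*8*(7 + 8))*((73 - 71)*(23 + 22)) = (2*8*15)*(2*45) = 240*90 = 21600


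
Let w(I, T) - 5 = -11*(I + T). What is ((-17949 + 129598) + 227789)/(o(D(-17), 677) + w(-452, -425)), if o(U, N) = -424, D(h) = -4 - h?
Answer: 56573/1538 ≈ 36.784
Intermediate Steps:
w(I, T) = 5 - 11*I - 11*T (w(I, T) = 5 - 11*(I + T) = 5 + (-11*I - 11*T) = 5 - 11*I - 11*T)
((-17949 + 129598) + 227789)/(o(D(-17), 677) + w(-452, -425)) = ((-17949 + 129598) + 227789)/(-424 + (5 - 11*(-452) - 11*(-425))) = (111649 + 227789)/(-424 + (5 + 4972 + 4675)) = 339438/(-424 + 9652) = 339438/9228 = 339438*(1/9228) = 56573/1538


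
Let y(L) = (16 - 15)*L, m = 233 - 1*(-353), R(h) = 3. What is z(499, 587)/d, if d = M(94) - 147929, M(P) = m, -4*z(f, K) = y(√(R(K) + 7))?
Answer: √10/589372 ≈ 5.3655e-6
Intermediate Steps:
m = 586 (m = 233 + 353 = 586)
y(L) = L (y(L) = 1*L = L)
z(f, K) = -√10/4 (z(f, K) = -√(3 + 7)/4 = -√10/4)
M(P) = 586
d = -147343 (d = 586 - 147929 = -147343)
z(499, 587)/d = -√10/4/(-147343) = -√10/4*(-1/147343) = √10/589372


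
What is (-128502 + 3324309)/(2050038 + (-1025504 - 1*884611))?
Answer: 1065269/46641 ≈ 22.840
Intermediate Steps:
(-128502 + 3324309)/(2050038 + (-1025504 - 1*884611)) = 3195807/(2050038 + (-1025504 - 884611)) = 3195807/(2050038 - 1910115) = 3195807/139923 = 3195807*(1/139923) = 1065269/46641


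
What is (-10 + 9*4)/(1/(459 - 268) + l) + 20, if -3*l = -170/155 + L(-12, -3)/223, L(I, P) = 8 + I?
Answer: 132841574/1492585 ≈ 89.001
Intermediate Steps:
l = 7706/20739 (l = -(-170/155 + (8 - 12)/223)/3 = -(-170*1/155 - 4*1/223)/3 = -(-34/31 - 4/223)/3 = -⅓*(-7706/6913) = 7706/20739 ≈ 0.37157)
(-10 + 9*4)/(1/(459 - 268) + l) + 20 = (-10 + 9*4)/(1/(459 - 268) + 7706/20739) + 20 = (-10 + 36)/(1/191 + 7706/20739) + 20 = 26/(1/191 + 7706/20739) + 20 = 26/(1492585/3961149) + 20 = 26*(3961149/1492585) + 20 = 102989874/1492585 + 20 = 132841574/1492585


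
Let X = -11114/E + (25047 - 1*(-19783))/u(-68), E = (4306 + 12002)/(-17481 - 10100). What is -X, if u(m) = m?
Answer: -1257081767/69309 ≈ -18137.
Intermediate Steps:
E = -16308/27581 (E = 16308/(-27581) = 16308*(-1/27581) = -16308/27581 ≈ -0.59128)
X = 1257081767/69309 (X = -11114/(-16308/27581) + (25047 - 1*(-19783))/(-68) = -11114*(-27581/16308) + (25047 + 19783)*(-1/68) = 153267617/8154 + 44830*(-1/68) = 153267617/8154 - 22415/34 = 1257081767/69309 ≈ 18137.)
-X = -1*1257081767/69309 = -1257081767/69309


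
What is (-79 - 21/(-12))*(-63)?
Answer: 19467/4 ≈ 4866.8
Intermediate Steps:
(-79 - 21/(-12))*(-63) = (-79 - 21*(-1/12))*(-63) = (-79 + 7/4)*(-63) = -309/4*(-63) = 19467/4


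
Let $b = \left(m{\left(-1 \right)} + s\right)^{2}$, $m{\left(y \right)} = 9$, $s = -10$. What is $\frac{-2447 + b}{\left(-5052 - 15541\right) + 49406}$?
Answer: $- \frac{2446}{28813} \approx -0.084892$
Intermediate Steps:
$b = 1$ ($b = \left(9 - 10\right)^{2} = \left(-1\right)^{2} = 1$)
$\frac{-2447 + b}{\left(-5052 - 15541\right) + 49406} = \frac{-2447 + 1}{\left(-5052 - 15541\right) + 49406} = - \frac{2446}{-20593 + 49406} = - \frac{2446}{28813}$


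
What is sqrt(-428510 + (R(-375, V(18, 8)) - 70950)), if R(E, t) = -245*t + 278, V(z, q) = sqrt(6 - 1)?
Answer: sqrt(-499182 - 245*sqrt(5)) ≈ 706.92*I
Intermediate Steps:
V(z, q) = sqrt(5)
R(E, t) = 278 - 245*t
sqrt(-428510 + (R(-375, V(18, 8)) - 70950)) = sqrt(-428510 + ((278 - 245*sqrt(5)) - 70950)) = sqrt(-428510 + (-70672 - 245*sqrt(5))) = sqrt(-499182 - 245*sqrt(5))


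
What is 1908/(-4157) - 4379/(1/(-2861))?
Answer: 52080220175/4157 ≈ 1.2528e+7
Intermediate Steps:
1908/(-4157) - 4379/(1/(-2861)) = 1908*(-1/4157) - 4379/(-1/2861) = -1908/4157 - 4379*(-2861) = -1908/4157 + 12528319 = 52080220175/4157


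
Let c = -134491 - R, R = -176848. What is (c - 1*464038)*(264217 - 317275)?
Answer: 22373550498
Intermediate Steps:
c = 42357 (c = -134491 - 1*(-176848) = -134491 + 176848 = 42357)
(c - 1*464038)*(264217 - 317275) = (42357 - 1*464038)*(264217 - 317275) = (42357 - 464038)*(-53058) = -421681*(-53058) = 22373550498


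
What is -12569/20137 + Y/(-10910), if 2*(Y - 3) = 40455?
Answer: -1089018737/439389340 ≈ -2.4785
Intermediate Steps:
Y = 40461/2 (Y = 3 + (½)*40455 = 3 + 40455/2 = 40461/2 ≈ 20231.)
-12569/20137 + Y/(-10910) = -12569/20137 + (40461/2)/(-10910) = -12569*1/20137 + (40461/2)*(-1/10910) = -12569/20137 - 40461/21820 = -1089018737/439389340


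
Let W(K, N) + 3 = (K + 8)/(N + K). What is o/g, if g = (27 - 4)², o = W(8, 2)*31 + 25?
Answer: -4/115 ≈ -0.034783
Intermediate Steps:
W(K, N) = -3 + (8 + K)/(K + N) (W(K, N) = -3 + (K + 8)/(N + K) = -3 + (8 + K)/(K + N))
o = -92/5 (o = ((8 - 3*2 - 2*8)/(8 + 2))*31 + 25 = ((8 - 6 - 16)/10)*31 + 25 = ((⅒)*(-14))*31 + 25 = -7/5*31 + 25 = -217/5 + 25 = -92/5 ≈ -18.400)
g = 529 (g = 23² = 529)
o/g = -92/5/529 = -92/5*1/529 = -4/115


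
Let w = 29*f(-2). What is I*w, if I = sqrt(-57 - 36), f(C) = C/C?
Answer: 29*I*sqrt(93) ≈ 279.67*I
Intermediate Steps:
f(C) = 1
w = 29 (w = 29*1 = 29)
I = I*sqrt(93) (I = sqrt(-93) = I*sqrt(93) ≈ 9.6436*I)
I*w = (I*sqrt(93))*29 = 29*I*sqrt(93)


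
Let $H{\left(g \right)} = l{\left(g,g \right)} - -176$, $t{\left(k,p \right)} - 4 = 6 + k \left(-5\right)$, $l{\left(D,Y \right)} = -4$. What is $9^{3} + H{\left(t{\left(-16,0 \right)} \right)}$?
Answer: $901$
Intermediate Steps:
$t{\left(k,p \right)} = 10 - 5 k$ ($t{\left(k,p \right)} = 4 + \left(6 + k \left(-5\right)\right) = 4 - \left(-6 + 5 k\right) = 10 - 5 k$)
$H{\left(g \right)} = 172$ ($H{\left(g \right)} = -4 - -176 = -4 + 176 = 172$)
$9^{3} + H{\left(t{\left(-16,0 \right)} \right)} = 9^{3} + 172 = 729 + 172 = 901$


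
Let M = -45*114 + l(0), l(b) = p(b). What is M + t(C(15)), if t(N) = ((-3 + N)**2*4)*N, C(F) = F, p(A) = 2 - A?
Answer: 3512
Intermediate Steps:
l(b) = 2 - b
t(N) = 4*N*(-3 + N)**2 (t(N) = (4*(-3 + N)**2)*N = 4*N*(-3 + N)**2)
M = -5128 (M = -45*114 + (2 - 1*0) = -5130 + (2 + 0) = -5130 + 2 = -5128)
M + t(C(15)) = -5128 + 4*15*(-3 + 15)**2 = -5128 + 4*15*12**2 = -5128 + 4*15*144 = -5128 + 8640 = 3512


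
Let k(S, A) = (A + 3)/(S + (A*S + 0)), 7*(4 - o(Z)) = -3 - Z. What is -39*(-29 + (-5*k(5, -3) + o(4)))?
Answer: 936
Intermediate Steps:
o(Z) = 31/7 + Z/7 (o(Z) = 4 - (-3 - Z)/7 = 4 + (3/7 + Z/7) = 31/7 + Z/7)
k(S, A) = (3 + A)/(S + A*S)
-39*(-29 + (-5*k(5, -3) + o(4))) = -39*(-29 + (-5*(3 - 3)/(5*(1 - 3)) + (31/7 + (⅐)*4))) = -39*(-29 + (-0/(-2) + (31/7 + 4/7))) = -39*(-29 + (-(-1)*0/2 + 5)) = -39*(-29 + (-5*0 + 5)) = -39*(-29 + (0 + 5)) = -39*(-29 + 5) = -39*(-24) = 936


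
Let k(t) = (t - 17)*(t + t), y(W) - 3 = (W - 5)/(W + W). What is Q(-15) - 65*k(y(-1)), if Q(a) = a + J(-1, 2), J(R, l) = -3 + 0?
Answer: 8562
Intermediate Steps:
J(R, l) = -3
y(W) = 3 + (-5 + W)/(2*W) (y(W) = 3 + (W - 5)/(W + W) = 3 + (-5 + W)/((2*W)) = 3 + (-5 + W)*(1/(2*W)) = 3 + (-5 + W)/(2*W))
k(t) = 2*t*(-17 + t) (k(t) = (-17 + t)*(2*t) = 2*t*(-17 + t))
Q(a) = -3 + a (Q(a) = a - 3 = -3 + a)
Q(-15) - 65*k(y(-1)) = (-3 - 15) - 130*(½)*(-5 + 7*(-1))/(-1)*(-17 + (½)*(-5 + 7*(-1))/(-1)) = -18 - 130*(½)*(-1)*(-5 - 7)*(-17 + (½)*(-1)*(-5 - 7)) = -18 - 130*(½)*(-1)*(-12)*(-17 + (½)*(-1)*(-12)) = -18 - 130*6*(-17 + 6) = -18 - 130*6*(-11) = -18 - 65*(-132) = -18 + 8580 = 8562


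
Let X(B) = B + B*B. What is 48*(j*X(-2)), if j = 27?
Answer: 2592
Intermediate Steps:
X(B) = B + B²
48*(j*X(-2)) = 48*(27*(-2*(1 - 2))) = 48*(27*(-2*(-1))) = 48*(27*2) = 48*54 = 2592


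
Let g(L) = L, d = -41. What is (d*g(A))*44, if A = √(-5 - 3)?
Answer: -3608*I*√2 ≈ -5102.5*I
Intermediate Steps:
A = 2*I*√2 (A = √(-8) = 2*I*√2 ≈ 2.8284*I)
(d*g(A))*44 = -82*I*√2*44 = -3608*I*√2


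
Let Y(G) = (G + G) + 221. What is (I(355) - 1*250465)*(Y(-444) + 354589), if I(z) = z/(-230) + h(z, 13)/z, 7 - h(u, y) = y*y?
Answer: -723792806020827/8165 ≈ -8.8646e+10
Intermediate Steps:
h(u, y) = 7 - y**2 (h(u, y) = 7 - y*y = 7 - y**2)
I(z) = -162/z - z/230 (I(z) = z/(-230) + (7 - 1*13**2)/z = z*(-1/230) + (7 - 1*169)/z = -z/230 + (7 - 169)/z = -z/230 - 162/z = -162/z - z/230)
Y(G) = 221 + 2*G (Y(G) = 2*G + 221 = 221 + 2*G)
(I(355) - 1*250465)*(Y(-444) + 354589) = ((-162/355 - 1/230*355) - 1*250465)*((221 + 2*(-444)) + 354589) = ((-162*1/355 - 71/46) - 250465)*((221 - 888) + 354589) = ((-162/355 - 71/46) - 250465)*(-667 + 354589) = (-32657/16330 - 250465)*353922 = -4090126107/16330*353922 = -723792806020827/8165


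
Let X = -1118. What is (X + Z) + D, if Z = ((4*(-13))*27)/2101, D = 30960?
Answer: 62696638/2101 ≈ 29841.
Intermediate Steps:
Z = -1404/2101 (Z = -52*27*(1/2101) = -1404*1/2101 = -1404/2101 ≈ -0.66825)
(X + Z) + D = (-1118 - 1404/2101) + 30960 = -2350322/2101 + 30960 = 62696638/2101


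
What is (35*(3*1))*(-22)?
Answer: -2310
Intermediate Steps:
(35*(3*1))*(-22) = (35*3)*(-22) = 105*(-22) = -2310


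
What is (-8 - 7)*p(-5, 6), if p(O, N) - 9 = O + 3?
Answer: -105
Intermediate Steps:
p(O, N) = 12 + O (p(O, N) = 9 + (O + 3) = 9 + (3 + O) = 12 + O)
(-8 - 7)*p(-5, 6) = (-8 - 7)*(12 - 5) = -15*7 = -105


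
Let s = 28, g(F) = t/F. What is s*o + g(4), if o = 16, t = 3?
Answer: 1795/4 ≈ 448.75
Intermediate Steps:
g(F) = 3/F
s*o + g(4) = 28*16 + 3/4 = 448 + 3*(¼) = 448 + ¾ = 1795/4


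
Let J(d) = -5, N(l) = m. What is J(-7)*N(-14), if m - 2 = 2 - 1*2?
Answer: -10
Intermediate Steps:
m = 2 (m = 2 + (2 - 1*2) = 2 + (2 - 2) = 2 + 0 = 2)
N(l) = 2
J(-7)*N(-14) = -5*2 = -10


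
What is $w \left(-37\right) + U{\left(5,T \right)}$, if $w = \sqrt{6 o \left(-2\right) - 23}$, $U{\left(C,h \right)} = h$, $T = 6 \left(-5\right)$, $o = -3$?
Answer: $-30 - 37 \sqrt{13} \approx -163.41$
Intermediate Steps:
$T = -30$
$w = \sqrt{13}$ ($w = \sqrt{6 \left(-3\right) \left(-2\right) - 23} = \sqrt{\left(-18\right) \left(-2\right) - 23} = \sqrt{36 - 23} = \sqrt{13} \approx 3.6056$)
$w \left(-37\right) + U{\left(5,T \right)} = \sqrt{13} \left(-37\right) - 30 = - 37 \sqrt{13} - 30 = -30 - 37 \sqrt{13}$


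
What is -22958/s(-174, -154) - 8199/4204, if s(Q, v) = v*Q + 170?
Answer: -158804833/56682532 ≈ -2.8017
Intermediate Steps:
s(Q, v) = 170 + Q*v (s(Q, v) = Q*v + 170 = 170 + Q*v)
-22958/s(-174, -154) - 8199/4204 = -22958/(170 - 174*(-154)) - 8199/4204 = -22958/(170 + 26796) - 8199*1/4204 = -22958/26966 - 8199/4204 = -22958*1/26966 - 8199/4204 = -11479/13483 - 8199/4204 = -158804833/56682532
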